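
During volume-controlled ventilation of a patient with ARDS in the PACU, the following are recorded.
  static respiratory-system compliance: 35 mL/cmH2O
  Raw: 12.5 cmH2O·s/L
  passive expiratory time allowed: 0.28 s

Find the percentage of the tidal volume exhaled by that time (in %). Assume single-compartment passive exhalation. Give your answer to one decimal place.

τ = R × C = 12.5 × 35 mL/cmH2O = 12.5 × 0.035 L/cmH2O = 0.4375 s.
Passive exhalation: V(t)/V₀ = e^(−t/τ) = e^(−0.28/0.4375) = 0.5273.
Fraction exhaled = 1 − 0.5273 = 0.4727 → 47.27%.

47.3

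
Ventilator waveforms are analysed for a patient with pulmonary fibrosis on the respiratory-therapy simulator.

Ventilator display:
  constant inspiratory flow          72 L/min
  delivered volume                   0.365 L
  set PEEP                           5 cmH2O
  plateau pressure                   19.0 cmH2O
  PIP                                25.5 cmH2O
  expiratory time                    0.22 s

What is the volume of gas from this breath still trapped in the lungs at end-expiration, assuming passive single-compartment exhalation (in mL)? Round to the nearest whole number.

Flow: 72 L/min ÷ 60 = 1.2 L/s.
R = (PIP − Pplat)/V̇ = (25.5 − 19.0) / 1.2 = 6.5/1.2 = 5.417 cmH2O·s/L.
C = Vt/(Pplat − PEEP) = 365.0 / (19.0 − 5) = 365.0/14.0 = 26.071 mL/cmH2O.
τ = R × C = 5.417 × 0.02607 L/cmH2O = 0.1412 s.
Fraction remaining = e^(−Te/τ) = e^(−0.22/0.1412) = 0.2105.
Trapped volume = 365.0 × 0.2105 = 76.833 mL.

77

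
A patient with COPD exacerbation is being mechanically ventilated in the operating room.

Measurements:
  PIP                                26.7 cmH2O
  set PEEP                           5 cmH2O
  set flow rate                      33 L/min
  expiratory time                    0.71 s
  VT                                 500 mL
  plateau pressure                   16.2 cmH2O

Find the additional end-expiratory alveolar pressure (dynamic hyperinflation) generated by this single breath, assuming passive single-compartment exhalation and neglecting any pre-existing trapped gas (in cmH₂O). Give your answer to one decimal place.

4.9

Flow: 33 L/min ÷ 60 = 0.55 L/s.
R = (PIP − Pplat)/V̇ = (26.7 − 16.2) / 0.55 = 10.5/0.55 = 19.091 cmH2O·s/L.
C = Vt/(Pplat − PEEP) = 500.0 / (16.2 − 5) = 500.0/11.2 = 44.643 mL/cmH2O.
τ = R × C = 19.091 × 0.04464 L/cmH2O = 0.8522 s.
Fraction remaining = e^(−Te/τ) = e^(−0.71/0.8522) = 0.4347; trapped volume = 500.0 × 0.4347 = 217.35 mL.
Additional alveolar pressure from trapping ≈ V_trapped / C = 217.35 / 44.643 = 4.869 cmH2O.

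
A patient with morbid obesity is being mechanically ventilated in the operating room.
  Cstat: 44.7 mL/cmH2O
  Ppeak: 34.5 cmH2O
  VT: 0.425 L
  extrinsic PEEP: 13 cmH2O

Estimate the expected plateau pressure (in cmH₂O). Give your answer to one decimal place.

22.5

Pplat = PEEP + Vt / Cstat = 13 + 425 / 44.7 = 13 + 9.508 = 22.508 cmH2O.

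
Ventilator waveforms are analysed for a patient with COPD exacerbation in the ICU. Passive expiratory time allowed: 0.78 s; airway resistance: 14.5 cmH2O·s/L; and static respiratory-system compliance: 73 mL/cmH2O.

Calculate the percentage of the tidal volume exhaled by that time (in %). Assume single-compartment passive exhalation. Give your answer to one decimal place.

τ = R × C = 14.5 × 73 mL/cmH2O = 14.5 × 0.073 L/cmH2O = 1.059 s.
Passive exhalation: V(t)/V₀ = e^(−t/τ) = e^(−0.78/1.059) = 0.4788.
Fraction exhaled = 1 − 0.4788 = 0.5212 → 52.12%.

52.1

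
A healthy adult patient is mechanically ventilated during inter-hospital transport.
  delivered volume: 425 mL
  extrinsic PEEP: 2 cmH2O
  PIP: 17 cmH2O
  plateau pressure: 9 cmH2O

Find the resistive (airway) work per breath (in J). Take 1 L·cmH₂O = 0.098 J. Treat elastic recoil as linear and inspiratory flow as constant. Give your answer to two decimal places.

With constant inspiratory flow the resistive pressure is constant at PIP − Pplat = 17 − 9 = 8.0 cmH2O, so resistive work = 8.0 × 0.425 = 3.4 L·cmH2O.
× 0.098 J/(L·cmH2O) → 0.3332 J.

0.33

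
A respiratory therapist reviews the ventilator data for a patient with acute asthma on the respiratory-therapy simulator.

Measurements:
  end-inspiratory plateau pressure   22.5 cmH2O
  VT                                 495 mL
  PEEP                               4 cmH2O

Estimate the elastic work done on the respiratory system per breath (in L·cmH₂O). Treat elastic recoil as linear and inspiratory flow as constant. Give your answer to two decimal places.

Elastic work ≈ ½ × (Pplat − PEEP) × Vt = 0.5 × (22.5 − 4) × 0.495 L = 0.5 × 18.5 × 0.495 = 4.579 L·cmH2O.

4.58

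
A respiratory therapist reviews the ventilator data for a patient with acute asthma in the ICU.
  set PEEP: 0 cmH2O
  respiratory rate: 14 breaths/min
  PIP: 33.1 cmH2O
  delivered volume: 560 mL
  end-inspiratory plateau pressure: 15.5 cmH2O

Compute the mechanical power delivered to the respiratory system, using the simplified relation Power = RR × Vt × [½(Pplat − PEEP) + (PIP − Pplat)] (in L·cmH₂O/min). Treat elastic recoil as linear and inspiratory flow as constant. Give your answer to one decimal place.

198.7

Per-breath work = Vt × [½(Pplat−PEEP) + (PIP−Pplat)] = 0.560 × [0.5×15.5 + 17.6] = 0.560 × 25.35 = 14.196 L·cmH2O.
Power = 14 × 14.196 = 198.74 L·cmH2O/min.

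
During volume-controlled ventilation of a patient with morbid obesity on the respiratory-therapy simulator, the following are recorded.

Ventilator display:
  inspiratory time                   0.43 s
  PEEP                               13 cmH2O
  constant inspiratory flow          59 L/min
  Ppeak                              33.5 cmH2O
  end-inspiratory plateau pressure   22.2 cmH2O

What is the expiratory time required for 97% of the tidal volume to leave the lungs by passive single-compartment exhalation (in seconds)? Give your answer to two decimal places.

Flow: 59 L/min ÷ 60 = 0.9833 L/s.
Vt = flow × Ti = 0.9833 L/s × 0.43 s × 1000 mL/L = 422.82 mL.
R = (PIP − Pplat)/V̇ = (33.5 − 22.2) / 0.9833 = 11.3/0.9833 = 11.492 cmH2O·s/L.
C = Vt/(Pplat − PEEP) = 422.82 / (22.2 − 13) = 422.82/9.2 = 45.959 mL/cmH2O.
τ = R × C = 11.492 × 0.04596 L/cmH2O = 0.5282 s.
t = −τ·ln(1 − 0.97) = −0.5282·ln(0.03) = 1.852 s.

1.85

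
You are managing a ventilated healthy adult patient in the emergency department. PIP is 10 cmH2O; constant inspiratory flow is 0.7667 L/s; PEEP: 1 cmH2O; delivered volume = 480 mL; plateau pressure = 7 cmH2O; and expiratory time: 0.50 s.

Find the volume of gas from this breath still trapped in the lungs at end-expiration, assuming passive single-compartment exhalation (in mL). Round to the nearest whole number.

R = (PIP − Pplat)/V̇ = (10 − 7) / 0.7667 = 3.0/0.7667 = 3.913 cmH2O·s/L.
C = Vt/(Pplat − PEEP) = 480.0 / (7 − 1) = 480.0/6.0 = 80.0 mL/cmH2O.
τ = R × C = 3.913 × 0.08 L/cmH2O = 0.313 s.
Fraction remaining = e^(−Te/τ) = e^(−0.50/0.313) = 0.2024.
Trapped volume = 480.0 × 0.2024 = 97.152 mL.

97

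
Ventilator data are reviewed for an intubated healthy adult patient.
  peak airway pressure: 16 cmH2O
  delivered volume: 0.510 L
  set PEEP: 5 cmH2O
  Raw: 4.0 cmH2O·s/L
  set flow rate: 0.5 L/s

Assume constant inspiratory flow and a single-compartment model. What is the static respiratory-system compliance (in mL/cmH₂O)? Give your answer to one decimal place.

56.7

Equation of motion (constant flow): PIP = Vt/C + R·V̇ + PEEP.
Vt/C = PIP − R·V̇ − PEEP = 16 − 4.0×0.5 − 5 = 16 − 2.0 − 5 = 9.0 cmH2O.
C = Vt / 9.0 = 510 / 9.0 = 56.667 mL/cmH2O.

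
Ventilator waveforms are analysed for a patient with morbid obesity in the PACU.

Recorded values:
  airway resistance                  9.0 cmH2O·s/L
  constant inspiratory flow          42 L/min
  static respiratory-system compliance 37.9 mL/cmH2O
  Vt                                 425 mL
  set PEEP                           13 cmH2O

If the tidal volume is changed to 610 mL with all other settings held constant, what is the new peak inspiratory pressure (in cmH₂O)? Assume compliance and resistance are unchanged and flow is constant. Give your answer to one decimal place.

Flow: 42 L/min ÷ 60 = 0.7 L/s.
PIP = Vt/C + R·V̇ + PEEP (constant-flow equation of motion).
Only the elastic term changes: ΔPIP = ΔVt / C = (610 − 425) / 37.9 = 4.881 cmH2O.
Original PIP = 425/37.9 + 9.0×0.7 + 13 = 30.514 cmH2O; new PIP = 30.514 + (4.881) = 35.395 cmH2O.

35.4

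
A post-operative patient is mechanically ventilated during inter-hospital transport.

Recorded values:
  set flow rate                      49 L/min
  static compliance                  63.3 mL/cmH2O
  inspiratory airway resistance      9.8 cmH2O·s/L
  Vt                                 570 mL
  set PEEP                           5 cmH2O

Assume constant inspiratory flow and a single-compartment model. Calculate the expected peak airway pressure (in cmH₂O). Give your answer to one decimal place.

22.0

Flow: 49 L/min ÷ 60 = 0.8167 L/s.
Equation of motion (constant flow): PIP = Vt/C + R·V̇ + PEEP.
PIP = 570/63.3 + 9.8×0.8167 + 5 = 9.005 + 8.004 + 5 = 22.009 cmH2O.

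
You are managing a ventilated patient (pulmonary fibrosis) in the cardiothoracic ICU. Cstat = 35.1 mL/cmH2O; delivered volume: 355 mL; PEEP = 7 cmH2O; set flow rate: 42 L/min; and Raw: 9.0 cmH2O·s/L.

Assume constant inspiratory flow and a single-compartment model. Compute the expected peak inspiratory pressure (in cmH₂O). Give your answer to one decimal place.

23.4

Flow: 42 L/min ÷ 60 = 0.7 L/s.
Equation of motion (constant flow): PIP = Vt/C + R·V̇ + PEEP.
PIP = 355/35.1 + 9.0×0.7 + 7 = 10.114 + 6.3 + 7 = 23.414 cmH2O.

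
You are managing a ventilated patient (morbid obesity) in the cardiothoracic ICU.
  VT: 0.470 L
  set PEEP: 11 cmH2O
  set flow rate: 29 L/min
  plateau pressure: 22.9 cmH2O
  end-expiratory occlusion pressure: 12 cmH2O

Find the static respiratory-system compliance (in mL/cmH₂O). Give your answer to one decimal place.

43.1

End-expiratory occlusion gives total PEEP = 12 cmH2O (intrinsic PEEP = 12 − 11 = 1). Use total PEEP for the elastic gradient.
Cstat = Vt / (Pplat − PEEPtotal) = 470 / (22.9 − 12) = 470 / 10.9 = 43.119 mL/cmH2O.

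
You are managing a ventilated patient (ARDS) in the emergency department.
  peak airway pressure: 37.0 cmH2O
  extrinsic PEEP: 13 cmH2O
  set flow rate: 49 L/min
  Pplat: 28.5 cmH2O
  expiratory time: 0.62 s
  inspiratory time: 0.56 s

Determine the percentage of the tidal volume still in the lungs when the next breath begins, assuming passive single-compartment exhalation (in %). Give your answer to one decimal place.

Flow: 49 L/min ÷ 60 = 0.8167 L/s.
Vt = flow × Ti = 0.8167 L/s × 0.56 s × 1000 mL/L = 457.35 mL.
R = (PIP − Pplat)/V̇ = (37.0 − 28.5) / 0.8167 = 8.5/0.8167 = 10.408 cmH2O·s/L.
C = Vt/(Pplat − PEEP) = 457.35 / (28.5 − 13) = 457.35/15.5 = 29.506 mL/cmH2O.
τ = R × C = 10.408 × 0.02951 L/cmH2O = 0.3071 s.
Fraction remaining at end-expiration = e^(−Te/τ) = e^(−0.62/0.3071) = 0.1328 → 13.28%.

13.3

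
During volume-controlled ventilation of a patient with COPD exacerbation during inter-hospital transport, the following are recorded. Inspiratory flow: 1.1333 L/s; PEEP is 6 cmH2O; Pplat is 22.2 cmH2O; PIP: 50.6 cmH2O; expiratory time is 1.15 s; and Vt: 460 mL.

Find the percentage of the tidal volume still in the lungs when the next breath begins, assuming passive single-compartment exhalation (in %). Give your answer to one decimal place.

19.9

R = (PIP − Pplat)/V̇ = (50.6 − 22.2) / 1.1333 = 28.4/1.1333 = 25.06 cmH2O·s/L.
C = Vt/(Pplat − PEEP) = 460.0 / (22.2 − 6) = 460.0/16.2 = 28.395 mL/cmH2O.
τ = R × C = 25.06 × 0.0284 L/cmH2O = 0.7117 s.
Fraction remaining at end-expiration = e^(−Te/τ) = e^(−1.15/0.7117) = 0.1987 → 19.87%.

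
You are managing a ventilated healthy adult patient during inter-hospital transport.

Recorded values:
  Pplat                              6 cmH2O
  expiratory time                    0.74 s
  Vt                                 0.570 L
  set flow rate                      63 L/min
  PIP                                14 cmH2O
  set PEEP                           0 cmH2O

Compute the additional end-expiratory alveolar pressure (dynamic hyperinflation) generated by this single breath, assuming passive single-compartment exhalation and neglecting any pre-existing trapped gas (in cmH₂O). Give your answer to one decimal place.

Flow: 63 L/min ÷ 60 = 1.05 L/s.
R = (PIP − Pplat)/V̇ = (14 − 6) / 1.05 = 8.0/1.05 = 7.619 cmH2O·s/L.
C = Vt/(Pplat − PEEP) = 570.0 / (6 − 0) = 570.0/6.0 = 95.0 mL/cmH2O.
τ = R × C = 7.619 × 0.095 L/cmH2O = 0.7238 s.
Fraction remaining = e^(−Te/τ) = e^(−0.74/0.7238) = 0.3597; trapped volume = 570.0 × 0.3597 = 205.03 mL.
Additional alveolar pressure from trapping ≈ V_trapped / C = 205.03 / 95.0 = 2.158 cmH2O.

2.2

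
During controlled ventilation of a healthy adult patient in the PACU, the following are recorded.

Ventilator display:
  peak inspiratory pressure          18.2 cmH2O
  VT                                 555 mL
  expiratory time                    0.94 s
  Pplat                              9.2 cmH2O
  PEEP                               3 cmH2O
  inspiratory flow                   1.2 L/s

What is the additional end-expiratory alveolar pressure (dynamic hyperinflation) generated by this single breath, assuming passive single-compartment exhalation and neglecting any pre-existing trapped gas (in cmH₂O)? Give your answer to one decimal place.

1.5

R = (PIP − Pplat)/V̇ = (18.2 − 9.2) / 1.2 = 9.0/1.2 = 7.5 cmH2O·s/L.
C = Vt/(Pplat − PEEP) = 555.0 / (9.2 − 3) = 555.0/6.2 = 89.516 mL/cmH2O.
τ = R × C = 7.5 × 0.08952 L/cmH2O = 0.6714 s.
Fraction remaining = e^(−Te/τ) = e^(−0.94/0.6714) = 0.2466; trapped volume = 555.0 × 0.2466 = 136.86 mL.
Additional alveolar pressure from trapping ≈ V_trapped / C = 136.86 / 89.516 = 1.529 cmH2O.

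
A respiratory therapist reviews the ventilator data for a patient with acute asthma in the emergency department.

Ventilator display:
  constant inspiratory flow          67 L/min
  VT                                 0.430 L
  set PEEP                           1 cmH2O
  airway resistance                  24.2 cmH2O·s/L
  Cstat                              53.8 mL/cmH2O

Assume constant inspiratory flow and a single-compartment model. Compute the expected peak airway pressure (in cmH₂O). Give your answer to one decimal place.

Flow: 67 L/min ÷ 60 = 1.1167 L/s.
Equation of motion (constant flow): PIP = Vt/C + R·V̇ + PEEP.
PIP = 430/53.8 + 24.2×1.1167 + 1 = 7.993 + 27.024 + 1 = 36.017 cmH2O.

36.0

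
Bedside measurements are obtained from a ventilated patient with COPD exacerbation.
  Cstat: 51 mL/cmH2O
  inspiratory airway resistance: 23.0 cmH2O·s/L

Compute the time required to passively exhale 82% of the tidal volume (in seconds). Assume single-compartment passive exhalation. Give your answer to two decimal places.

2.01

τ = R × C = 23.0 × 51 mL/cmH2O = 23.0 × 0.051 L/cmH2O = 1.173 s.
Exhaled fraction f = 1 − e^(−t/τ) → t = −τ·ln(1 − f) = −1.173·ln(0.18) = 2.011 s.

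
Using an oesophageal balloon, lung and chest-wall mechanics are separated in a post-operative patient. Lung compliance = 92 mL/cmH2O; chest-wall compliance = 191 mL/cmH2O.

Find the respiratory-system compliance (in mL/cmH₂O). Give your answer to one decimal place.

62.1

Lung and chest wall are elastances in series: 1/Crs = 1/CL + 1/Ccw.
1/Crs = 1/92 + 1/191 = 0.01611.
Crs = 62.073 mL/cmH2O.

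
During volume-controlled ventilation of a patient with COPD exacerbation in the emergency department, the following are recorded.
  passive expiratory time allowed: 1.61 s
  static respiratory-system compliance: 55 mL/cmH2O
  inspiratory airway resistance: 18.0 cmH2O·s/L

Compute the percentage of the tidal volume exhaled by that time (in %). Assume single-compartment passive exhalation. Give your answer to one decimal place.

τ = R × C = 18.0 × 55 mL/cmH2O = 18.0 × 0.055 L/cmH2O = 0.99 s.
Passive exhalation: V(t)/V₀ = e^(−t/τ) = e^(−1.61/0.99) = 0.1967.
Fraction exhaled = 1 − 0.1967 = 0.8033 → 80.33%.

80.3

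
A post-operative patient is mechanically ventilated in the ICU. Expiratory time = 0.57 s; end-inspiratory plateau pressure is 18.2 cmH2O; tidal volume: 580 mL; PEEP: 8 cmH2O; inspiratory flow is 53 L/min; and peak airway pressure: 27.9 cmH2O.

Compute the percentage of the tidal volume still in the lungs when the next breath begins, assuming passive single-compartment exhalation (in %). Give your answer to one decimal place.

40.1

Flow: 53 L/min ÷ 60 = 0.8833 L/s.
R = (PIP − Pplat)/V̇ = (27.9 − 18.2) / 0.8833 = 9.7/0.8833 = 10.982 cmH2O·s/L.
C = Vt/(Pplat − PEEP) = 580.0 / (18.2 − 8) = 580.0/10.2 = 56.863 mL/cmH2O.
τ = R × C = 10.982 × 0.05686 L/cmH2O = 0.6244 s.
Fraction remaining at end-expiration = e^(−Te/τ) = e^(−0.57/0.6244) = 0.4014 → 40.14%.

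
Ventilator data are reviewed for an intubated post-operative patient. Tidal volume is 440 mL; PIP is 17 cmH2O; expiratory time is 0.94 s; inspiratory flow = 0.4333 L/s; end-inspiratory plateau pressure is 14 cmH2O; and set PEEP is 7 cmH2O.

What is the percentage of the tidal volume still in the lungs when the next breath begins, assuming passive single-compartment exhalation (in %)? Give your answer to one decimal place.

R = (PIP − Pplat)/V̇ = (17 − 14) / 0.4333 = 3.0/0.4333 = 6.924 cmH2O·s/L.
C = Vt/(Pplat − PEEP) = 440.0 / (14 − 7) = 440.0/7.0 = 62.857 mL/cmH2O.
τ = R × C = 6.924 × 0.06286 L/cmH2O = 0.4352 s.
Fraction remaining at end-expiration = e^(−Te/τ) = e^(−0.94/0.4352) = 0.1153 → 11.53%.

11.5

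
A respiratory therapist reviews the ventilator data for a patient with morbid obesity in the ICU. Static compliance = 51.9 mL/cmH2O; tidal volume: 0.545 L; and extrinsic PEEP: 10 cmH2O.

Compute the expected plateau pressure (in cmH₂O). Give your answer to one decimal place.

Pplat = PEEP + Vt / Cstat = 10 + 545 / 51.9 = 10 + 10.501 = 20.501 cmH2O.

20.5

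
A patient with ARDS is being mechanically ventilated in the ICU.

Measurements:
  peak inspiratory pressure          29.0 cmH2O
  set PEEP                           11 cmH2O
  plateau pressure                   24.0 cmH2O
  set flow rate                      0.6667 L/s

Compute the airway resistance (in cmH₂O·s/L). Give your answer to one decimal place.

Raw = (PIP − Pplat) / flow = (29.0 − 24.0) / 0.6667 = 5.0 / 0.6667 = 7.5 cmH2O·s/L.

7.5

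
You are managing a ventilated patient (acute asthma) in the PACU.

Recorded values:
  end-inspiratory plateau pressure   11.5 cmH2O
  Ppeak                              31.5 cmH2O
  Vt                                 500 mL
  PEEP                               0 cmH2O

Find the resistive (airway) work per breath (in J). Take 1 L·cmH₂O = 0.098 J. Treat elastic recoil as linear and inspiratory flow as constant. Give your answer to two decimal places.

With constant inspiratory flow the resistive pressure is constant at PIP − Pplat = 31.5 − 11.5 = 20.0 cmH2O, so resistive work = 20.0 × 0.500 = 10.0 L·cmH2O.
× 0.098 J/(L·cmH2O) → 0.98 J.

0.98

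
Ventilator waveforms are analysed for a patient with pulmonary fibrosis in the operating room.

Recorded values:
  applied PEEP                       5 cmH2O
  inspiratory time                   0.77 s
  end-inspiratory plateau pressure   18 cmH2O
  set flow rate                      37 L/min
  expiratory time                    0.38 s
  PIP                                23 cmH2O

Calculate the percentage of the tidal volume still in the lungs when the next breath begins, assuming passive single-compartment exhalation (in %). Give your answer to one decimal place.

Flow: 37 L/min ÷ 60 = 0.6167 L/s.
Vt = flow × Ti = 0.6167 L/s × 0.77 s × 1000 mL/L = 474.86 mL.
R = (PIP − Pplat)/V̇ = (23 − 18) / 0.6167 = 5.0/0.6167 = 8.108 cmH2O·s/L.
C = Vt/(Pplat − PEEP) = 474.86 / (18 − 5) = 474.86/13.0 = 36.528 mL/cmH2O.
τ = R × C = 8.108 × 0.03653 L/cmH2O = 0.2962 s.
Fraction remaining at end-expiration = e^(−Te/τ) = e^(−0.38/0.2962) = 0.2772 → 27.72%.

27.7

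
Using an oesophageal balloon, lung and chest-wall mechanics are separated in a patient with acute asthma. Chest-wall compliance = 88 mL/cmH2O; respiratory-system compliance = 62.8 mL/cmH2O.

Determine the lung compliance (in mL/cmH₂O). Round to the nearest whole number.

1/CL = 1/Crs − 1/Ccw.
1/CL = 1/62.8 − 1/88 = 0.00456.
CL = 219.3 mL/cmH2O.

219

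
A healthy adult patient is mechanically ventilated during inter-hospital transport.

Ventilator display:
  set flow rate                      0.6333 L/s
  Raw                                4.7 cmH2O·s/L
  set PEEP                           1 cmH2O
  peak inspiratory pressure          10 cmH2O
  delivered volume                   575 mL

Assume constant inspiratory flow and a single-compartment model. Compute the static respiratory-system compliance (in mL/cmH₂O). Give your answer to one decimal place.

Equation of motion (constant flow): PIP = Vt/C + R·V̇ + PEEP.
Vt/C = PIP − R·V̇ − PEEP = 10 − 4.7×0.6333 − 1 = 10 − 2.977 − 1 = 6.023 cmH2O.
C = Vt / 6.023 = 575 / 6.023 = 95.467 mL/cmH2O.

95.5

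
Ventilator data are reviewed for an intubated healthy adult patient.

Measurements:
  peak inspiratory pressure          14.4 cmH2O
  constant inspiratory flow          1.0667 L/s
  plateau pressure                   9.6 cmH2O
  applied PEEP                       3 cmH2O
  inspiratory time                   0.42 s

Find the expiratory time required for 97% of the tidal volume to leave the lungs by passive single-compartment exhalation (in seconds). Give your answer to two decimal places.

1.07

Vt = flow × Ti = 1.0667 L/s × 0.42 s × 1000 mL/L = 448.01 mL.
R = (PIP − Pplat)/V̇ = (14.4 − 9.6) / 1.0667 = 4.8/1.0667 = 4.5 cmH2O·s/L.
C = Vt/(Pplat − PEEP) = 448.01 / (9.6 − 3) = 448.01/6.6 = 67.88 mL/cmH2O.
τ = R × C = 4.5 × 0.06788 L/cmH2O = 0.3055 s.
t = −τ·ln(1 − 0.97) = −0.3055·ln(0.03) = 1.071 s.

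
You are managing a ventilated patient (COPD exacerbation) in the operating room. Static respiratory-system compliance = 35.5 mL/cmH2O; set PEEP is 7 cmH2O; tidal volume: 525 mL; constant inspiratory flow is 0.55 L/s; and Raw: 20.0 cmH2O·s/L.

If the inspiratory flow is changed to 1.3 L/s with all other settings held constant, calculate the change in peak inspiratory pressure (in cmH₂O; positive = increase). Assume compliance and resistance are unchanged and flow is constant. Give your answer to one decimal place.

PIP = Vt/C + R·V̇ + PEEP (constant-flow equation of motion).
Only the resistive term changes: ΔPIP = R × ΔV̇ = 20.0 × (1.3 − 0.55) = 20.0 × 0.75 = 15.0 cmH2O.

15.0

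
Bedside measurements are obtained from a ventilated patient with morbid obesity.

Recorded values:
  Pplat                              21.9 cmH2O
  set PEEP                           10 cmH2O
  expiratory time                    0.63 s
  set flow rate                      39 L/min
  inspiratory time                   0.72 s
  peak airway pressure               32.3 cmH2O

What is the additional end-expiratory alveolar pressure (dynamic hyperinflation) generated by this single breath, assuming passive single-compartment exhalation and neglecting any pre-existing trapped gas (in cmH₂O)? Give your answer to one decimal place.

4.4

Flow: 39 L/min ÷ 60 = 0.65 L/s.
Vt = flow × Ti = 0.65 L/s × 0.72 s × 1000 mL/L = 468.0 mL.
R = (PIP − Pplat)/V̇ = (32.3 − 21.9) / 0.65 = 10.4/0.65 = 16.0 cmH2O·s/L.
C = Vt/(Pplat − PEEP) = 468.0 / (21.9 − 10) = 468.0/11.9 = 39.328 mL/cmH2O.
τ = R × C = 16.0 × 0.03933 L/cmH2O = 0.6293 s.
Fraction remaining = e^(−Te/τ) = e^(−0.63/0.6293) = 0.3675; trapped volume = 468.0 × 0.3675 = 171.99 mL.
Additional alveolar pressure from trapping ≈ V_trapped / C = 171.99 / 39.328 = 4.373 cmH2O.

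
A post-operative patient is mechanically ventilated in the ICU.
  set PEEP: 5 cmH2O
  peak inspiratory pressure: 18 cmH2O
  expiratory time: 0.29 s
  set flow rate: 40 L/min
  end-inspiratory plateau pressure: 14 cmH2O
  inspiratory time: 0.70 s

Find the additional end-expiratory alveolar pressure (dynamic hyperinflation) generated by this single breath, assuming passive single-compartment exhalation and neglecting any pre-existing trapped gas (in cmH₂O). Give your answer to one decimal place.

Flow: 40 L/min ÷ 60 = 0.6667 L/s.
Vt = flow × Ti = 0.6667 L/s × 0.70 s × 1000 mL/L = 466.69 mL.
R = (PIP − Pplat)/V̇ = (18 − 14) / 0.6667 = 4.0/0.6667 = 6.0 cmH2O·s/L.
C = Vt/(Pplat − PEEP) = 466.69 / (14 − 5) = 466.69/9.0 = 51.854 mL/cmH2O.
τ = R × C = 6.0 × 0.05185 L/cmH2O = 0.3111 s.
Fraction remaining = e^(−Te/τ) = e^(−0.29/0.3111) = 0.3937; trapped volume = 466.69 × 0.3937 = 183.74 mL.
Additional alveolar pressure from trapping ≈ V_trapped / C = 183.74 / 51.854 = 3.543 cmH2O.

3.5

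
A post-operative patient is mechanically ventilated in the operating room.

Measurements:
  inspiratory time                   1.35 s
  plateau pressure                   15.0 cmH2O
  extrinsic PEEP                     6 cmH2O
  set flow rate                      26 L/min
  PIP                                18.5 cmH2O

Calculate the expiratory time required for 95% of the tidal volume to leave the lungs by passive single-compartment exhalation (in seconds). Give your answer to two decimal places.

Flow: 26 L/min ÷ 60 = 0.4333 L/s.
Vt = flow × Ti = 0.4333 L/s × 1.35 s × 1000 mL/L = 584.96 mL.
R = (PIP − Pplat)/V̇ = (18.5 − 15.0) / 0.4333 = 3.5/0.4333 = 8.078 cmH2O·s/L.
C = Vt/(Pplat − PEEP) = 584.96 / (15.0 − 6) = 584.96/9.0 = 64.996 mL/cmH2O.
τ = R × C = 8.078 × 0.065 L/cmH2O = 0.5251 s.
t = −τ·ln(1 − 0.95) = −0.5251·ln(0.05) = 1.573 s.

1.57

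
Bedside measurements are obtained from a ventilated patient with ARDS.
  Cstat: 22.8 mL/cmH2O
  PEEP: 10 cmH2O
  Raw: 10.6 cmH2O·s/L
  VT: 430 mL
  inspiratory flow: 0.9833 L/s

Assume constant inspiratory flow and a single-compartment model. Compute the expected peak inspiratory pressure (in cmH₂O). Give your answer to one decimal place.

39.3

Equation of motion (constant flow): PIP = Vt/C + R·V̇ + PEEP.
PIP = 430/22.8 + 10.6×0.9833 + 10 = 18.86 + 10.423 + 10 = 39.283 cmH2O.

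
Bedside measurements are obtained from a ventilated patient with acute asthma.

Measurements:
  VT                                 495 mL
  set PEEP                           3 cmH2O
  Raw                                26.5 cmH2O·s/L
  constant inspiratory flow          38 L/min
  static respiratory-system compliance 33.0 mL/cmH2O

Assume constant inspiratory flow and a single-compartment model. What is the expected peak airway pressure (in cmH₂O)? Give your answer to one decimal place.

34.8

Flow: 38 L/min ÷ 60 = 0.6333 L/s.
Equation of motion (constant flow): PIP = Vt/C + R·V̇ + PEEP.
PIP = 495/33.0 + 26.5×0.6333 + 3 = 15.0 + 16.782 + 3 = 34.782 cmH2O.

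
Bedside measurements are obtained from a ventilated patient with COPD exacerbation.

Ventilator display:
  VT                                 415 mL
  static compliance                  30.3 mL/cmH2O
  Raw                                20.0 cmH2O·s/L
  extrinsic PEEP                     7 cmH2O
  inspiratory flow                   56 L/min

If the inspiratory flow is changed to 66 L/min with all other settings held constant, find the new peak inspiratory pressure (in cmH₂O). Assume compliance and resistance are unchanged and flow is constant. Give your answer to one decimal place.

42.7

Flow: 56 L/min ÷ 60 = 0.9333 L/s.
New flow: 66 L/min ÷ 60 = 1.1 L/s.
PIP = Vt/C + R·V̇ + PEEP (constant-flow equation of motion).
Only the resistive term changes: ΔPIP = R × ΔV̇ = 20.0 × (1.1 − 0.9333) = 20.0 × 0.1667 = 3.334 cmH2O.
Original PIP = 415/30.3 + 20.0×0.9333 + 7 = 39.362 cmH2O; new PIP = 39.362 + (3.334) = 42.696 cmH2O.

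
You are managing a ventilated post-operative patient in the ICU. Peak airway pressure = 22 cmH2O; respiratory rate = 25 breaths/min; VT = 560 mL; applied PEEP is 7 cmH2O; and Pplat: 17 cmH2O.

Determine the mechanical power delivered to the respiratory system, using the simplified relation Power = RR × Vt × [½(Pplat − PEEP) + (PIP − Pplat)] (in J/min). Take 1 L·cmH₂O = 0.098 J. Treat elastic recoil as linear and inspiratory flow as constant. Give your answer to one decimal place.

13.7

Per-breath work = Vt × [½(Pplat−PEEP) + (PIP−Pplat)] = 0.560 × [0.5×10.0 + 5.0] = 0.560 × 10.0 = 5.6 L·cmH2O.
Power = 25 × 5.6 = 140.0 L·cmH2O/min.
× 0.098 J/(L·cmH2O) → 13.72 J/min.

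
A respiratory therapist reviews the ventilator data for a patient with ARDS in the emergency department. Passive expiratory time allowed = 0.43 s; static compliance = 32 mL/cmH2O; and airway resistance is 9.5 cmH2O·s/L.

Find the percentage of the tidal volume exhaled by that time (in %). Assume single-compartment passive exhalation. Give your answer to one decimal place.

75.7

τ = R × C = 9.5 × 32 mL/cmH2O = 9.5 × 0.032 L/cmH2O = 0.304 s.
Passive exhalation: V(t)/V₀ = e^(−t/τ) = e^(−0.43/0.304) = 0.2431.
Fraction exhaled = 1 − 0.2431 = 0.7569 → 75.69%.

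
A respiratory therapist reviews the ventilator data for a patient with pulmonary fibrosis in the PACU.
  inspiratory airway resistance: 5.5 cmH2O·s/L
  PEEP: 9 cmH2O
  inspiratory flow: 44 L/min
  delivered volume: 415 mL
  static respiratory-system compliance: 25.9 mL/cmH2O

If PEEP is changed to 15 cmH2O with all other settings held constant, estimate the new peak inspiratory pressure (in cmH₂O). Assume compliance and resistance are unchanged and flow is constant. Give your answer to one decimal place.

35.1

Flow: 44 L/min ÷ 60 = 0.7333 L/s.
PIP = Vt/C + R·V̇ + PEEP (constant-flow equation of motion).
Only the baseline term changes: ΔPIP = ΔPEEP = 15 − 9 = 6.0 cmH2O.
Original PIP = 415/25.9 + 5.5×0.7333 + 9 = 29.056 cmH2O; new PIP = 29.056 + (6.0) = 35.056 cmH2O.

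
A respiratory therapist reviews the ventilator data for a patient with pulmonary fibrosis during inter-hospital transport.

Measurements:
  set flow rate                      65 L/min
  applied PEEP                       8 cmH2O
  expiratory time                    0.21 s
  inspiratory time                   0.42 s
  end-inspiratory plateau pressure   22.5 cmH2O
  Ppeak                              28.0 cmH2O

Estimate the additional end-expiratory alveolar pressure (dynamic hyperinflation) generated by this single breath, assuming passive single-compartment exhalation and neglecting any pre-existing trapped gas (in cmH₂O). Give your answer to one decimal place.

3.9

Flow: 65 L/min ÷ 60 = 1.0833 L/s.
Vt = flow × Ti = 1.0833 L/s × 0.42 s × 1000 mL/L = 454.99 mL.
R = (PIP − Pplat)/V̇ = (28.0 − 22.5) / 1.0833 = 5.5/1.0833 = 5.077 cmH2O·s/L.
C = Vt/(Pplat − PEEP) = 454.99 / (22.5 − 8) = 454.99/14.5 = 31.379 mL/cmH2O.
τ = R × C = 5.077 × 0.03138 L/cmH2O = 0.1593 s.
Fraction remaining = e^(−Te/τ) = e^(−0.21/0.1593) = 0.2676; trapped volume = 454.99 × 0.2676 = 121.76 mL.
Additional alveolar pressure from trapping ≈ V_trapped / C = 121.76 / 31.379 = 3.88 cmH2O.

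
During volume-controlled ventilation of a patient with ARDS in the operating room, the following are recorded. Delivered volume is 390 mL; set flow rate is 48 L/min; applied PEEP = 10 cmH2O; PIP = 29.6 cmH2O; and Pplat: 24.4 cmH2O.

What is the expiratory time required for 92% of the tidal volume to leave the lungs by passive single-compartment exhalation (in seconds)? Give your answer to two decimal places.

Flow: 48 L/min ÷ 60 = 0.8 L/s.
R = (PIP − Pplat)/V̇ = (29.6 − 24.4) / 0.8 = 5.2/0.8 = 6.5 cmH2O·s/L.
C = Vt/(Pplat − PEEP) = 390.0 / (24.4 − 10) = 390.0/14.4 = 27.083 mL/cmH2O.
τ = R × C = 6.5 × 0.02708 L/cmH2O = 0.176 s.
t = −τ·ln(1 − 0.92) = −0.176·ln(0.08) = 0.4445 s.

0.44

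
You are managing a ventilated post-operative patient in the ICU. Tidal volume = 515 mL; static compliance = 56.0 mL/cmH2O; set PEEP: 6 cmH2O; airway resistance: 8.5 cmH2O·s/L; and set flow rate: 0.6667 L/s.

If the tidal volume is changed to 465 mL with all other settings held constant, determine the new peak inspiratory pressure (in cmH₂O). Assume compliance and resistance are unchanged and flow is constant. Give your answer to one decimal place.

20.0

PIP = Vt/C + R·V̇ + PEEP (constant-flow equation of motion).
Only the elastic term changes: ΔPIP = ΔVt / C = (465 − 515) / 56.0 = -0.8929 cmH2O.
Original PIP = 515/56.0 + 8.5×0.6667 + 6 = 20.863 cmH2O; new PIP = 20.863 + (-0.8929) = 19.97 cmH2O.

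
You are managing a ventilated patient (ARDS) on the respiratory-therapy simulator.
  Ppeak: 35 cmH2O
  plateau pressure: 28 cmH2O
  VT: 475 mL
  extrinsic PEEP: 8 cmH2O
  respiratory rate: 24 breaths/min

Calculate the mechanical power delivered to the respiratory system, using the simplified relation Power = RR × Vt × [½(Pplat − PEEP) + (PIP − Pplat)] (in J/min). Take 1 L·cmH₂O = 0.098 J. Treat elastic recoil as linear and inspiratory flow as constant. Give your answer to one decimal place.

19.0

Per-breath work = Vt × [½(Pplat−PEEP) + (PIP−Pplat)] = 0.475 × [0.5×20.0 + 7.0] = 0.475 × 17.0 = 8.075 L·cmH2O.
Power = 24 × 8.075 = 193.8 L·cmH2O/min.
× 0.098 J/(L·cmH2O) → 18.992 J/min.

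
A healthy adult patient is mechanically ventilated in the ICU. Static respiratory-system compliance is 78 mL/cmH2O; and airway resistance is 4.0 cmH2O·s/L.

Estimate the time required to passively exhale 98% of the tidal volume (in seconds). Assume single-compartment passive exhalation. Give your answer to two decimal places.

1.22

τ = R × C = 4.0 × 78 mL/cmH2O = 4.0 × 0.078 L/cmH2O = 0.312 s.
Exhaled fraction f = 1 − e^(−t/τ) → t = −τ·ln(1 − f) = −0.312·ln(0.02) = 1.221 s.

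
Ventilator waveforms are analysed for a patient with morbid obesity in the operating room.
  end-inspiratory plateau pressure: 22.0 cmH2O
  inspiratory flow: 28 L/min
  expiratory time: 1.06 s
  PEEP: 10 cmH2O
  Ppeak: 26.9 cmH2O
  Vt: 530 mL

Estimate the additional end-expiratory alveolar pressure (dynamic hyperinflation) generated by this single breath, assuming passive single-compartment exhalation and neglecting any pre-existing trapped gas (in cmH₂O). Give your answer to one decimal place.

1.2

Flow: 28 L/min ÷ 60 = 0.4667 L/s.
R = (PIP − Pplat)/V̇ = (26.9 − 22.0) / 0.4667 = 4.9/0.4667 = 10.499 cmH2O·s/L.
C = Vt/(Pplat − PEEP) = 530.0 / (22.0 − 10) = 530.0/12.0 = 44.167 mL/cmH2O.
τ = R × C = 10.499 × 0.04417 L/cmH2O = 0.4637 s.
Fraction remaining = e^(−Te/τ) = e^(−1.06/0.4637) = 0.1017; trapped volume = 530.0 × 0.1017 = 53.901 mL.
Additional alveolar pressure from trapping ≈ V_trapped / C = 53.901 / 44.167 = 1.22 cmH2O.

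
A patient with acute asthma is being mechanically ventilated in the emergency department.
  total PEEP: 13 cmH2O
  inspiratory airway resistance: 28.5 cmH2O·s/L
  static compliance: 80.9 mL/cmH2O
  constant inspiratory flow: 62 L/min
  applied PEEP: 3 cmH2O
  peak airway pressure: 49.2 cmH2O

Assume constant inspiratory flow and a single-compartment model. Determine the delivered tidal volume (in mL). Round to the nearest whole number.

Flow: 62 L/min ÷ 60 = 1.0333 L/s.
Total PEEP = 13 cmH2O (set 3 + intrinsic 10); this is the baseline alveolar pressure.
Equation of motion (constant flow): PIP = Vt/C + R·V̇ + PEEP.
Vt/C = PIP − R·V̇ − PEEP = 49.2 − 29.449 − 13 = 6.751 cmH2O.
Vt = C × 6.751 = 80.9 × 6.751 = 546.16 mL.

546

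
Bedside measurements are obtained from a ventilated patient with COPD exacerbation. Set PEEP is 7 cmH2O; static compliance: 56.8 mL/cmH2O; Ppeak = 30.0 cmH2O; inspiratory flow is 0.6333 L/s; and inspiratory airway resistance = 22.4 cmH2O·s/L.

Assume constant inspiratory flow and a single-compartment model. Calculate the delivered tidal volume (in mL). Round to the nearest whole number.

501

Equation of motion (constant flow): PIP = Vt/C + R·V̇ + PEEP.
Vt/C = PIP − R·V̇ − PEEP = 30.0 − 14.186 − 7 = 8.814 cmH2O.
Vt = C × 8.814 = 56.8 × 8.814 = 500.64 mL.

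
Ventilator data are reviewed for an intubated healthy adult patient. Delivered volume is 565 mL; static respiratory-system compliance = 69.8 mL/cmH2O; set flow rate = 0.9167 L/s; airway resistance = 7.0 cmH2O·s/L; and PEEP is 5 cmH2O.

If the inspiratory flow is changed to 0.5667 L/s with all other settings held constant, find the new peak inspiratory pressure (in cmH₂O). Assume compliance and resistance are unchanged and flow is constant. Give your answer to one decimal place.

17.1

PIP = Vt/C + R·V̇ + PEEP (constant-flow equation of motion).
Only the resistive term changes: ΔPIP = R × ΔV̇ = 7.0 × (0.5667 − 0.9167) = 7.0 × -0.35 = -2.45 cmH2O.
Original PIP = 565/69.8 + 7.0×0.9167 + 5 = 19.511 cmH2O; new PIP = 19.511 + (-2.45) = 17.061 cmH2O.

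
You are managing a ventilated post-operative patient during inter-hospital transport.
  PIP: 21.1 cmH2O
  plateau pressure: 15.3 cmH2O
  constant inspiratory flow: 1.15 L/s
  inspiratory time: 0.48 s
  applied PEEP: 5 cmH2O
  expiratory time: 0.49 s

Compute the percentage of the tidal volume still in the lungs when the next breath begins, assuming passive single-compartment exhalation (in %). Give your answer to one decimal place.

Vt = flow × Ti = 1.15 L/s × 0.48 s × 1000 mL/L = 552.0 mL.
R = (PIP − Pplat)/V̇ = (21.1 − 15.3) / 1.15 = 5.8/1.15 = 5.043 cmH2O·s/L.
C = Vt/(Pplat − PEEP) = 552.0 / (15.3 − 5) = 552.0/10.3 = 53.592 mL/cmH2O.
τ = R × C = 5.043 × 0.05359 L/cmH2O = 0.2703 s.
Fraction remaining at end-expiration = e^(−Te/τ) = e^(−0.49/0.2703) = 0.1632 → 16.32%.

16.3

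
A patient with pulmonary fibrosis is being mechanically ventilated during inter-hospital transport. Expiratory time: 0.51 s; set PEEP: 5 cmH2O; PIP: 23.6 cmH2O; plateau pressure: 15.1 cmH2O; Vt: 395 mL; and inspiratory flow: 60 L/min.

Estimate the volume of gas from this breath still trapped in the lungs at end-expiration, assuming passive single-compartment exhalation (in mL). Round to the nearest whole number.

Flow: 60 L/min ÷ 60 = 1 L/s.
R = (PIP − Pplat)/V̇ = (23.6 − 15.1) / 1 = 8.5/1 = 8.5 cmH2O·s/L.
C = Vt/(Pplat − PEEP) = 395.0 / (15.1 − 5) = 395.0/10.1 = 39.109 mL/cmH2O.
τ = R × C = 8.5 × 0.03911 L/cmH2O = 0.3324 s.
Fraction remaining = e^(−Te/τ) = e^(−0.51/0.3324) = 0.2156.
Trapped volume = 395.0 × 0.2156 = 85.162 mL.

85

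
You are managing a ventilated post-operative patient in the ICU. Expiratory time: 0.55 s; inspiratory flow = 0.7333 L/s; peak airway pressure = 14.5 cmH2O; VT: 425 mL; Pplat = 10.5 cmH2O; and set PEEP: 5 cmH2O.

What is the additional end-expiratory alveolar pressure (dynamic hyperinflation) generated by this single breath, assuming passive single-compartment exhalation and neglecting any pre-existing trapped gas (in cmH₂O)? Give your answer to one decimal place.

R = (PIP − Pplat)/V̇ = (14.5 − 10.5) / 0.7333 = 4.0/0.7333 = 5.455 cmH2O·s/L.
C = Vt/(Pplat − PEEP) = 425.0 / (10.5 − 5) = 425.0/5.5 = 77.273 mL/cmH2O.
τ = R × C = 5.455 × 0.07727 L/cmH2O = 0.4215 s.
Fraction remaining = e^(−Te/τ) = e^(−0.55/0.4215) = 0.2712; trapped volume = 425.0 × 0.2712 = 115.26 mL.
Additional alveolar pressure from trapping ≈ V_trapped / C = 115.26 / 77.273 = 1.492 cmH2O.

1.5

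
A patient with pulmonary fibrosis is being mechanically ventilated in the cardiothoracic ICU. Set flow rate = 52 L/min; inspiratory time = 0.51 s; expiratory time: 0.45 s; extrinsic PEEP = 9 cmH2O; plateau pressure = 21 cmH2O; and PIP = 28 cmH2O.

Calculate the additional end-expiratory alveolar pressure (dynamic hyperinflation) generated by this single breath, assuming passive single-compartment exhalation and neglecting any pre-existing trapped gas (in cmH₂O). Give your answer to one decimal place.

2.6

Flow: 52 L/min ÷ 60 = 0.8667 L/s.
Vt = flow × Ti = 0.8667 L/s × 0.51 s × 1000 mL/L = 442.02 mL.
R = (PIP − Pplat)/V̇ = (28 − 21) / 0.8667 = 7.0/0.8667 = 8.077 cmH2O·s/L.
C = Vt/(Pplat − PEEP) = 442.02 / (21 − 9) = 442.02/12.0 = 36.835 mL/cmH2O.
τ = R × C = 8.077 × 0.03684 L/cmH2O = 0.2976 s.
Fraction remaining = e^(−Te/τ) = e^(−0.45/0.2976) = 0.2204; trapped volume = 442.02 × 0.2204 = 97.421 mL.
Additional alveolar pressure from trapping ≈ V_trapped / C = 97.421 / 36.835 = 2.645 cmH2O.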